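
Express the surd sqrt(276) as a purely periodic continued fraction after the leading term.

[16; (1, 1, 1, 1, 2, 2, 2, 1, 1, 1, 1, 32)]

Write x_i = (sqrt(276) + m_i)/d_i with (m_0, d_0) = (0, 1). a_0 = floor(sqrt(276)) = 16, since 16^2 = 256 <= 276 < 289 = 17^2.
Iterate m_{i+1} = d_i*a_i - m_i, d_{i+1} = (276 - m_{i+1}^2)/d_i, a_{i+1} = floor((a_0 + m_{i+1})/d_{i+1}):
  m_1 = 1*16 - 0 = 16, d_1 = (276 - 16^2)/1 = 20/1 = 20, a_1 = floor((16 + 16)/20) = 1.
  m_2 = 20*1 - 16 = 4, d_2 = (276 - 4^2)/20 = 260/20 = 13, a_2 = floor((16 + 4)/13) = 1.
  m_3 = 13*1 - 4 = 9, d_3 = (276 - 9^2)/13 = 195/13 = 15, a_3 = floor((16 + 9)/15) = 1.
  m_4 = 15*1 - 9 = 6, d_4 = (276 - 6^2)/15 = 240/15 = 16, a_4 = floor((16 + 6)/16) = 1.
  m_5 = 16*1 - 6 = 10, d_5 = (276 - 10^2)/16 = 176/16 = 11, a_5 = floor((16 + 10)/11) = 2.
  m_6 = 11*2 - 10 = 12, d_6 = (276 - 12^2)/11 = 132/11 = 12, a_6 = floor((16 + 12)/12) = 2.
  m_7 = 12*2 - 12 = 12, d_7 = (276 - 12^2)/12 = 132/12 = 11, a_7 = floor((16 + 12)/11) = 2.
  m_8 = 11*2 - 12 = 10, d_8 = (276 - 10^2)/11 = 176/11 = 16, a_8 = floor((16 + 10)/16) = 1.
  m_9 = 16*1 - 10 = 6, d_9 = (276 - 6^2)/16 = 240/16 = 15, a_9 = floor((16 + 6)/15) = 1.
  m_10 = 15*1 - 6 = 9, d_10 = (276 - 9^2)/15 = 195/15 = 13, a_10 = floor((16 + 9)/13) = 1.
  m_11 = 13*1 - 9 = 4, d_11 = (276 - 4^2)/13 = 260/13 = 20, a_11 = floor((16 + 4)/20) = 1.
  m_12 = 20*1 - 4 = 16, d_12 = (276 - 16^2)/20 = 20/20 = 1, a_12 = floor((16 + 16)/1) = 32.
  m_13 = 1*32 - 16 = 16, d_13 = (276 - 16^2)/1 = 20/1 = 20: (m_13, d_13) = (m_1, d_1) = (16, 20), so from here the quotients repeat a_1, ..., a_12; the period length is 12.
Hence the expansion of sqrt(276) is a_0 = 16 followed by the repeating block 1, 1, 1, 1, 2, 2, 2, 1, 1, 1, 1, 32 (period 12).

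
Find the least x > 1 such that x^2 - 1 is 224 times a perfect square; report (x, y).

First expand sqrt(224) as a continued fraction. With x_i = (sqrt(224) + m_i)/d_i and (m_0, d_0) = (0, 1): a_0 = floor(sqrt(224)) = 14, since 14^2 = 196 <= 224 < 225 = 15^2.
Iterate m_{i+1} = d_i*a_i - m_i, d_{i+1} = (224 - m_{i+1}^2)/d_i, a_{i+1} = floor((a_0 + m_{i+1})/d_{i+1}):
  m_1 = 1*14 - 0 = 14, d_1 = (224 - 14^2)/1 = 28/1 = 28, a_1 = floor((14 + 14)/28) = 1.
  m_2 = 28*1 - 14 = 14, d_2 = (224 - 14^2)/28 = 28/28 = 1, a_2 = floor((14 + 14)/1) = 28.
  m_3 = 1*28 - 14 = 14, d_3 = (224 - 14^2)/1 = 28/1 = 28: (m_3, d_3) = (m_1, d_1) = (14, 28), so from here the quotients repeat a_1, a_2; the period length is 2.
So sqrt(224) = [14; (1, 28)] with period length k = 2.
k is even, so the fundamental solution of x^2 - 224y^2 = 1 is (p_{k-1}, q_{k-1}) = (p_1, q_1); compute convergents through index 1.
Convergents (p_i = a_i*p_{i-1} + p_{i-2}, q_i = a_i*q_{i-1} + q_{i-2} with p_{-2}=0, p_{-1}=1, q_{-2}=1, q_{-1}=0):
  i=0: a_0=14, p_0 = 14*1 + 0 = 14, q_0 = 14*0 + 1 = 1.
  i=1: a_1=1, p_1 = 1*14 + 1 = 15, q_1 = 1*1 + 0 = 1.
Check: 15^2 - 224*1^2 = 225 - 224 = 1, so (x, y) = (15, 1) solves the equation, and by the theorem it is the least positive solution.

(x, y) = (15, 1)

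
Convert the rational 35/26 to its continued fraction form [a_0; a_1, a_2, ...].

[1; 2, 1, 8]

Run the Euclidean algorithm on 35 and 26; the successive quotients are the partial quotients a_0, a_1, ... (each step inverts the fractional part left over by the previous one):
  35 = 1*26 + 9, so a_0 = 1.
  26 = 2*9 + 8, so a_1 = 2.
  9 = 1*8 + 1, so a_2 = 1.
  8 = 8*1 + 0, so a_3 = 8.
The remainder reaches 0 after 4 divisions, so the expansion has 4 partial quotients, read off in order.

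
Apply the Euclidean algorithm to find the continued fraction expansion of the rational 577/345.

Run the Euclidean algorithm on 577 and 345; the successive quotients are the partial quotients a_0, a_1, ... (each step inverts the fractional part left over by the previous one):
  577 = 1*345 + 232, so a_0 = 1.
  345 = 1*232 + 113, so a_1 = 1.
  232 = 2*113 + 6, so a_2 = 2.
  113 = 18*6 + 5, so a_3 = 18.
  6 = 1*5 + 1, so a_4 = 1.
  5 = 5*1 + 0, so a_5 = 5.
The remainder reaches 0 after 6 divisions, so the expansion has 6 partial quotients, read off in order.

[1; 1, 2, 18, 1, 5]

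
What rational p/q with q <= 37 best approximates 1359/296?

101/22

Expand x = 1359/296 as a continued fraction with the Euclidean algorithm:
  1359 = 4*296 + 175, so a_0 = 4.
  296 = 1*175 + 121, so a_1 = 1.
  175 = 1*121 + 54, so a_2 = 1.
  121 = 2*54 + 13, so a_3 = 2.
  54 = 4*13 + 2, so a_4 = 4.
  13 = 6*2 + 1, so a_5 = 6.
  2 = 2*1 + 0, so a_6 = 2.
so x = [4; 1, 1, 2, 4, 6, 2].
Convergents (p_i = a_i*p_{i-1} + p_{i-2}, q_i = a_i*q_{i-1} + q_{i-2} with p_{-2}=0, p_{-1}=1, q_{-2}=1, q_{-1}=0), until the denominator exceeds 37:
  i=0: a_0=4, p_0 = 4*1 + 0 = 4, q_0 = 4*0 + 1 = 1.
  i=1: a_1=1, p_1 = 1*4 + 1 = 5, q_1 = 1*1 + 0 = 1.
  i=2: a_2=1, p_2 = 1*5 + 4 = 9, q_2 = 1*1 + 1 = 2.
  i=3: a_3=2, p_3 = 2*9 + 5 = 23, q_3 = 2*2 + 1 = 5.
  i=4: a_4=4, p_4 = 4*23 + 9 = 101, q_4 = 4*5 + 2 = 22.
  i=5: a_5=6, p_5 = 6*101 + 23 = 629, q_5 = 6*22 + 5 = 137.
q_5 = 137 > 37, so the last convergent with denominator <= 37 is p_4/q_4 = 101/22.
The closest fraction with denominator <= 37 is either p_4/q_4 or the intermediate fraction (k*p_4 + p_3)/(k*q_4 + q_3) with the largest k >= 1 whose denominator stays <= 37; these approach x as k grows, and every other convergent or intermediate fraction in range is farther away.
Largest k: floor((37 - q_3)/q_4) = floor((37 - 5)/22) = 1.
That gives (1*101 + 23)/(1*22 + 5) = 124/27.
Compare the errors: |x - 101/22| = |1359*22 - 101*296|/(296*22) = 2/6512, and |x - 124/27| = |1359*27 - 124*296|/(296*27) = 11/7992.
Cross-multiplying, 2*7992 = 15984 < 71632 = 11*6512, so 2/6512 is smaller: the convergent 101/22 is closer to x than 124/27.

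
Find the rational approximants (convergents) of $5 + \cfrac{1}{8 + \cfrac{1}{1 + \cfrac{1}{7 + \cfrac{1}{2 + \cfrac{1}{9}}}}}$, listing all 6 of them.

5/1, 41/8, 46/9, 363/71, 772/151, 7311/1430

Using the convergent recurrence p_i = a_i*p_{i-1} + p_{i-2}, q_i = a_i*q_{i-1} + q_{i-2} with p_{-2}=0, p_{-1}=1, q_{-2}=1, q_{-1}=0:
  i=0: a_0=5, p_0 = 5*1 + 0 = 5, q_0 = 5*0 + 1 = 1.
  i=1: a_1=8, p_1 = 8*5 + 1 = 41, q_1 = 8*1 + 0 = 8.
  i=2: a_2=1, p_2 = 1*41 + 5 = 46, q_2 = 1*8 + 1 = 9.
  i=3: a_3=7, p_3 = 7*46 + 41 = 363, q_3 = 7*9 + 8 = 71.
  i=4: a_4=2, p_4 = 2*363 + 46 = 772, q_4 = 2*71 + 9 = 151.
  i=5: a_5=9, p_5 = 9*772 + 363 = 7311, q_5 = 9*151 + 71 = 1430.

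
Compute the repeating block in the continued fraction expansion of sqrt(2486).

Write x_i = (sqrt(2486) + m_i)/d_i with (m_0, d_0) = (0, 1). a_0 = floor(sqrt(2486)) = 49, since 49^2 = 2401 <= 2486 < 2500 = 50^2.
Iterate m_{i+1} = d_i*a_i - m_i, d_{i+1} = (2486 - m_{i+1}^2)/d_i, a_{i+1} = floor((a_0 + m_{i+1})/d_{i+1}):
  m_1 = 1*49 - 0 = 49, d_1 = (2486 - 49^2)/1 = 85/1 = 85, a_1 = floor((49 + 49)/85) = 1.
  m_2 = 85*1 - 49 = 36, d_2 = (2486 - 36^2)/85 = 1190/85 = 14, a_2 = floor((49 + 36)/14) = 6.
  m_3 = 14*6 - 36 = 48, d_3 = (2486 - 48^2)/14 = 182/14 = 13, a_3 = floor((49 + 48)/13) = 7.
  m_4 = 13*7 - 48 = 43, d_4 = (2486 - 43^2)/13 = 637/13 = 49, a_4 = floor((49 + 43)/49) = 1.
  m_5 = 49*1 - 43 = 6, d_5 = (2486 - 6^2)/49 = 2450/49 = 50, a_5 = floor((49 + 6)/50) = 1.
  m_6 = 50*1 - 6 = 44, d_6 = (2486 - 44^2)/50 = 550/50 = 11, a_6 = floor((49 + 44)/11) = 8.
  m_7 = 11*8 - 44 = 44, d_7 = (2486 - 44^2)/11 = 550/11 = 50, a_7 = floor((49 + 44)/50) = 1.
  m_8 = 50*1 - 44 = 6, d_8 = (2486 - 6^2)/50 = 2450/50 = 49, a_8 = floor((49 + 6)/49) = 1.
  m_9 = 49*1 - 6 = 43, d_9 = (2486 - 43^2)/49 = 637/49 = 13, a_9 = floor((49 + 43)/13) = 7.
  m_10 = 13*7 - 43 = 48, d_10 = (2486 - 48^2)/13 = 182/13 = 14, a_10 = floor((49 + 48)/14) = 6.
  m_11 = 14*6 - 48 = 36, d_11 = (2486 - 36^2)/14 = 1190/14 = 85, a_11 = floor((49 + 36)/85) = 1.
  m_12 = 85*1 - 36 = 49, d_12 = (2486 - 49^2)/85 = 85/85 = 1, a_12 = floor((49 + 49)/1) = 98.
  m_13 = 1*98 - 49 = 49, d_13 = (2486 - 49^2)/1 = 85/1 = 85: (m_13, d_13) = (m_1, d_1) = (49, 85), so from here the quotients repeat a_1, ..., a_12; the period length is 12.
Hence the expansion of sqrt(2486) is a_0 = 49 followed by the repeating block 1, 6, 7, 1, 1, 8, 1, 1, 7, 6, 1, 98 (period 12).

[49; (1, 6, 7, 1, 1, 8, 1, 1, 7, 6, 1, 98)]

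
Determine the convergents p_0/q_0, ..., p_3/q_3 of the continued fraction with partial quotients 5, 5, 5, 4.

5/1, 26/5, 135/26, 566/109

Using the convergent recurrence p_i = a_i*p_{i-1} + p_{i-2}, q_i = a_i*q_{i-1} + q_{i-2} with p_{-2}=0, p_{-1}=1, q_{-2}=1, q_{-1}=0:
  i=0: a_0=5, p_0 = 5*1 + 0 = 5, q_0 = 5*0 + 1 = 1.
  i=1: a_1=5, p_1 = 5*5 + 1 = 26, q_1 = 5*1 + 0 = 5.
  i=2: a_2=5, p_2 = 5*26 + 5 = 135, q_2 = 5*5 + 1 = 26.
  i=3: a_3=4, p_3 = 4*135 + 26 = 566, q_3 = 4*26 + 5 = 109.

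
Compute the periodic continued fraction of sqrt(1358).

[36; (1, 5, 1, 2, 2, 36, 2, 2, 1, 5, 1, 72)]

Write x_i = (sqrt(1358) + m_i)/d_i with (m_0, d_0) = (0, 1). a_0 = floor(sqrt(1358)) = 36, since 36^2 = 1296 <= 1358 < 1369 = 37^2.
Iterate m_{i+1} = d_i*a_i - m_i, d_{i+1} = (1358 - m_{i+1}^2)/d_i, a_{i+1} = floor((a_0 + m_{i+1})/d_{i+1}):
  m_1 = 1*36 - 0 = 36, d_1 = (1358 - 36^2)/1 = 62/1 = 62, a_1 = floor((36 + 36)/62) = 1.
  m_2 = 62*1 - 36 = 26, d_2 = (1358 - 26^2)/62 = 682/62 = 11, a_2 = floor((36 + 26)/11) = 5.
  m_3 = 11*5 - 26 = 29, d_3 = (1358 - 29^2)/11 = 517/11 = 47, a_3 = floor((36 + 29)/47) = 1.
  m_4 = 47*1 - 29 = 18, d_4 = (1358 - 18^2)/47 = 1034/47 = 22, a_4 = floor((36 + 18)/22) = 2.
  m_5 = 22*2 - 18 = 26, d_5 = (1358 - 26^2)/22 = 682/22 = 31, a_5 = floor((36 + 26)/31) = 2.
  m_6 = 31*2 - 26 = 36, d_6 = (1358 - 36^2)/31 = 62/31 = 2, a_6 = floor((36 + 36)/2) = 36.
  m_7 = 2*36 - 36 = 36, d_7 = (1358 - 36^2)/2 = 62/2 = 31, a_7 = floor((36 + 36)/31) = 2.
  m_8 = 31*2 - 36 = 26, d_8 = (1358 - 26^2)/31 = 682/31 = 22, a_8 = floor((36 + 26)/22) = 2.
  m_9 = 22*2 - 26 = 18, d_9 = (1358 - 18^2)/22 = 1034/22 = 47, a_9 = floor((36 + 18)/47) = 1.
  m_10 = 47*1 - 18 = 29, d_10 = (1358 - 29^2)/47 = 517/47 = 11, a_10 = floor((36 + 29)/11) = 5.
  m_11 = 11*5 - 29 = 26, d_11 = (1358 - 26^2)/11 = 682/11 = 62, a_11 = floor((36 + 26)/62) = 1.
  m_12 = 62*1 - 26 = 36, d_12 = (1358 - 36^2)/62 = 62/62 = 1, a_12 = floor((36 + 36)/1) = 72.
  m_13 = 1*72 - 36 = 36, d_13 = (1358 - 36^2)/1 = 62/1 = 62: (m_13, d_13) = (m_1, d_1) = (36, 62), so from here the quotients repeat a_1, ..., a_12; the period length is 12.
Hence the expansion of sqrt(1358) is a_0 = 36 followed by the repeating block 1, 5, 1, 2, 2, 36, 2, 2, 1, 5, 1, 72 (period 12).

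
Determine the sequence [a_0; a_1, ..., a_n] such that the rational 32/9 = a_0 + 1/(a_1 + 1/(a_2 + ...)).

[3; 1, 1, 4]

Run the Euclidean algorithm on 32 and 9; the successive quotients are the partial quotients a_0, a_1, ... (each step inverts the fractional part left over by the previous one):
  32 = 3*9 + 5, so a_0 = 3.
  9 = 1*5 + 4, so a_1 = 1.
  5 = 1*4 + 1, so a_2 = 1.
  4 = 4*1 + 0, so a_3 = 4.
The remainder reaches 0 after 4 divisions, so the expansion has 4 partial quotients, read off in order.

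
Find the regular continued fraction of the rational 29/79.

Run the Euclidean algorithm on 29 and 79; the successive quotients are the partial quotients a_0, a_1, ... (each step inverts the fractional part left over by the previous one):
  29 = 0*79 + 29, so a_0 = 0.
  79 = 2*29 + 21, so a_1 = 2.
  29 = 1*21 + 8, so a_2 = 1.
  21 = 2*8 + 5, so a_3 = 2.
  8 = 1*5 + 3, so a_4 = 1.
  5 = 1*3 + 2, so a_5 = 1.
  3 = 1*2 + 1, so a_6 = 1.
  2 = 2*1 + 0, so a_7 = 2.
The remainder reaches 0 after 8 divisions, so the expansion has 8 partial quotients, read off in order.

[0; 2, 1, 2, 1, 1, 1, 2]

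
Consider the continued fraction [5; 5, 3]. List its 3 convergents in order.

5/1, 26/5, 83/16

Using the convergent recurrence p_i = a_i*p_{i-1} + p_{i-2}, q_i = a_i*q_{i-1} + q_{i-2} with p_{-2}=0, p_{-1}=1, q_{-2}=1, q_{-1}=0:
  i=0: a_0=5, p_0 = 5*1 + 0 = 5, q_0 = 5*0 + 1 = 1.
  i=1: a_1=5, p_1 = 5*5 + 1 = 26, q_1 = 5*1 + 0 = 5.
  i=2: a_2=3, p_2 = 3*26 + 5 = 83, q_2 = 3*5 + 1 = 16.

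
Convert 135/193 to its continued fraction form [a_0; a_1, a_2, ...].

Run the Euclidean algorithm on 135 and 193; the successive quotients are the partial quotients a_0, a_1, ... (each step inverts the fractional part left over by the previous one):
  135 = 0*193 + 135, so a_0 = 0.
  193 = 1*135 + 58, so a_1 = 1.
  135 = 2*58 + 19, so a_2 = 2.
  58 = 3*19 + 1, so a_3 = 3.
  19 = 19*1 + 0, so a_4 = 19.
The remainder reaches 0 after 5 divisions, so the expansion has 5 partial quotients, read off in order.

[0; 1, 2, 3, 19]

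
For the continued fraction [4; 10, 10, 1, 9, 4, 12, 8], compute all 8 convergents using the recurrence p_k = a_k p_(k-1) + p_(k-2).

Using the convergent recurrence p_i = a_i*p_{i-1} + p_{i-2}, q_i = a_i*q_{i-1} + q_{i-2} with p_{-2}=0, p_{-1}=1, q_{-2}=1, q_{-1}=0:
  i=0: a_0=4, p_0 = 4*1 + 0 = 4, q_0 = 4*0 + 1 = 1.
  i=1: a_1=10, p_1 = 10*4 + 1 = 41, q_1 = 10*1 + 0 = 10.
  i=2: a_2=10, p_2 = 10*41 + 4 = 414, q_2 = 10*10 + 1 = 101.
  i=3: a_3=1, p_3 = 1*414 + 41 = 455, q_3 = 1*101 + 10 = 111.
  i=4: a_4=9, p_4 = 9*455 + 414 = 4509, q_4 = 9*111 + 101 = 1100.
  i=5: a_5=4, p_5 = 4*4509 + 455 = 18491, q_5 = 4*1100 + 111 = 4511.
  i=6: a_6=12, p_6 = 12*18491 + 4509 = 226401, q_6 = 12*4511 + 1100 = 55232.
  i=7: a_7=8, p_7 = 8*226401 + 18491 = 1829699, q_7 = 8*55232 + 4511 = 446367.

4/1, 41/10, 414/101, 455/111, 4509/1100, 18491/4511, 226401/55232, 1829699/446367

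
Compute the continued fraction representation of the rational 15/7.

Run the Euclidean algorithm on 15 and 7; the successive quotients are the partial quotients a_0, a_1, ... (each step inverts the fractional part left over by the previous one):
  15 = 2*7 + 1, so a_0 = 2.
  7 = 7*1 + 0, so a_1 = 7.
The remainder reaches 0 after 2 divisions, so the expansion has 2 partial quotients, read off in order.

[2; 7]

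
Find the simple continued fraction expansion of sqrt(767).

[27; (1, 2, 3, 1, 1, 1, 1, 1, 3, 2, 1, 54)]

Write x_i = (sqrt(767) + m_i)/d_i with (m_0, d_0) = (0, 1). a_0 = floor(sqrt(767)) = 27, since 27^2 = 729 <= 767 < 784 = 28^2.
Iterate m_{i+1} = d_i*a_i - m_i, d_{i+1} = (767 - m_{i+1}^2)/d_i, a_{i+1} = floor((a_0 + m_{i+1})/d_{i+1}):
  m_1 = 1*27 - 0 = 27, d_1 = (767 - 27^2)/1 = 38/1 = 38, a_1 = floor((27 + 27)/38) = 1.
  m_2 = 38*1 - 27 = 11, d_2 = (767 - 11^2)/38 = 646/38 = 17, a_2 = floor((27 + 11)/17) = 2.
  m_3 = 17*2 - 11 = 23, d_3 = (767 - 23^2)/17 = 238/17 = 14, a_3 = floor((27 + 23)/14) = 3.
  m_4 = 14*3 - 23 = 19, d_4 = (767 - 19^2)/14 = 406/14 = 29, a_4 = floor((27 + 19)/29) = 1.
  m_5 = 29*1 - 19 = 10, d_5 = (767 - 10^2)/29 = 667/29 = 23, a_5 = floor((27 + 10)/23) = 1.
  m_6 = 23*1 - 10 = 13, d_6 = (767 - 13^2)/23 = 598/23 = 26, a_6 = floor((27 + 13)/26) = 1.
  m_7 = 26*1 - 13 = 13, d_7 = (767 - 13^2)/26 = 598/26 = 23, a_7 = floor((27 + 13)/23) = 1.
  m_8 = 23*1 - 13 = 10, d_8 = (767 - 10^2)/23 = 667/23 = 29, a_8 = floor((27 + 10)/29) = 1.
  m_9 = 29*1 - 10 = 19, d_9 = (767 - 19^2)/29 = 406/29 = 14, a_9 = floor((27 + 19)/14) = 3.
  m_10 = 14*3 - 19 = 23, d_10 = (767 - 23^2)/14 = 238/14 = 17, a_10 = floor((27 + 23)/17) = 2.
  m_11 = 17*2 - 23 = 11, d_11 = (767 - 11^2)/17 = 646/17 = 38, a_11 = floor((27 + 11)/38) = 1.
  m_12 = 38*1 - 11 = 27, d_12 = (767 - 27^2)/38 = 38/38 = 1, a_12 = floor((27 + 27)/1) = 54.
  m_13 = 1*54 - 27 = 27, d_13 = (767 - 27^2)/1 = 38/1 = 38: (m_13, d_13) = (m_1, d_1) = (27, 38), so from here the quotients repeat a_1, ..., a_12; the period length is 12.
Hence the expansion of sqrt(767) is a_0 = 27 followed by the repeating block 1, 2, 3, 1, 1, 1, 1, 1, 3, 2, 1, 54 (period 12).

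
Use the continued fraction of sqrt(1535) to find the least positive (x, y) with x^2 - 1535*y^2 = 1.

First expand sqrt(1535) as a continued fraction. With x_i = (sqrt(1535) + m_i)/d_i and (m_0, d_0) = (0, 1): a_0 = floor(sqrt(1535)) = 39, since 39^2 = 1521 <= 1535 < 1600 = 40^2.
Iterate m_{i+1} = d_i*a_i - m_i, d_{i+1} = (1535 - m_{i+1}^2)/d_i, a_{i+1} = floor((a_0 + m_{i+1})/d_{i+1}):
  m_1 = 1*39 - 0 = 39, d_1 = (1535 - 39^2)/1 = 14/1 = 14, a_1 = floor((39 + 39)/14) = 5.
  m_2 = 14*5 - 39 = 31, d_2 = (1535 - 31^2)/14 = 574/14 = 41, a_2 = floor((39 + 31)/41) = 1.
  m_3 = 41*1 - 31 = 10, d_3 = (1535 - 10^2)/41 = 1435/41 = 35, a_3 = floor((39 + 10)/35) = 1.
  m_4 = 35*1 - 10 = 25, d_4 = (1535 - 25^2)/35 = 910/35 = 26, a_4 = floor((39 + 25)/26) = 2.
  m_5 = 26*2 - 25 = 27, d_5 = (1535 - 27^2)/26 = 806/26 = 31, a_5 = floor((39 + 27)/31) = 2.
  m_6 = 31*2 - 27 = 35, d_6 = (1535 - 35^2)/31 = 310/31 = 10, a_6 = floor((39 + 35)/10) = 7.
  m_7 = 10*7 - 35 = 35, d_7 = (1535 - 35^2)/10 = 310/10 = 31, a_7 = floor((39 + 35)/31) = 2.
  m_8 = 31*2 - 35 = 27, d_8 = (1535 - 27^2)/31 = 806/31 = 26, a_8 = floor((39 + 27)/26) = 2.
  m_9 = 26*2 - 27 = 25, d_9 = (1535 - 25^2)/26 = 910/26 = 35, a_9 = floor((39 + 25)/35) = 1.
  m_10 = 35*1 - 25 = 10, d_10 = (1535 - 10^2)/35 = 1435/35 = 41, a_10 = floor((39 + 10)/41) = 1.
  m_11 = 41*1 - 10 = 31, d_11 = (1535 - 31^2)/41 = 574/41 = 14, a_11 = floor((39 + 31)/14) = 5.
  m_12 = 14*5 - 31 = 39, d_12 = (1535 - 39^2)/14 = 14/14 = 1, a_12 = floor((39 + 39)/1) = 78.
  m_13 = 1*78 - 39 = 39, d_13 = (1535 - 39^2)/1 = 14/1 = 14: (m_13, d_13) = (m_1, d_1) = (39, 14), so from here the quotients repeat a_1, ..., a_12; the period length is 12.
So sqrt(1535) = [39; (5, 1, 1, 2, 2, 7, 2, 2, 1, 1, 5, 78)] with period length k = 12.
k is even, so the fundamental solution of x^2 - 1535y^2 = 1 is (p_{k-1}, q_{k-1}) = (p_11, q_11); compute convergents through index 11.
Convergents (p_i = a_i*p_{i-1} + p_{i-2}, q_i = a_i*q_{i-1} + q_{i-2} with p_{-2}=0, p_{-1}=1, q_{-2}=1, q_{-1}=0):
  i=0: a_0=39, p_0 = 39*1 + 0 = 39, q_0 = 39*0 + 1 = 1.
  i=1: a_1=5, p_1 = 5*39 + 1 = 196, q_1 = 5*1 + 0 = 5.
  i=2: a_2=1, p_2 = 1*196 + 39 = 235, q_2 = 1*5 + 1 = 6.
  i=3: a_3=1, p_3 = 1*235 + 196 = 431, q_3 = 1*6 + 5 = 11.
  i=4: a_4=2, p_4 = 2*431 + 235 = 1097, q_4 = 2*11 + 6 = 28.
  i=5: a_5=2, p_5 = 2*1097 + 431 = 2625, q_5 = 2*28 + 11 = 67.
  i=6: a_6=7, p_6 = 7*2625 + 1097 = 19472, q_6 = 7*67 + 28 = 497.
  i=7: a_7=2, p_7 = 2*19472 + 2625 = 41569, q_7 = 2*497 + 67 = 1061.
  i=8: a_8=2, p_8 = 2*41569 + 19472 = 102610, q_8 = 2*1061 + 497 = 2619.
  i=9: a_9=1, p_9 = 1*102610 + 41569 = 144179, q_9 = 1*2619 + 1061 = 3680.
  i=10: a_10=1, p_10 = 1*144179 + 102610 = 246789, q_10 = 1*3680 + 2619 = 6299.
  i=11: a_11=5, p_11 = 5*246789 + 144179 = 1378124, q_11 = 5*6299 + 3680 = 35175.
Check: 1378124^2 - 1535*35175^2 = 1899225759376 - 1899225759375 = 1, so (x, y) = (1378124, 35175) solves the equation, and by the theorem it is the least positive solution.

(x, y) = (1378124, 35175)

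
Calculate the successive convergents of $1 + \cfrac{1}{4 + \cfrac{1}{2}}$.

1/1, 5/4, 11/9

Using the convergent recurrence p_i = a_i*p_{i-1} + p_{i-2}, q_i = a_i*q_{i-1} + q_{i-2} with p_{-2}=0, p_{-1}=1, q_{-2}=1, q_{-1}=0:
  i=0: a_0=1, p_0 = 1*1 + 0 = 1, q_0 = 1*0 + 1 = 1.
  i=1: a_1=4, p_1 = 4*1 + 1 = 5, q_1 = 4*1 + 0 = 4.
  i=2: a_2=2, p_2 = 2*5 + 1 = 11, q_2 = 2*4 + 1 = 9.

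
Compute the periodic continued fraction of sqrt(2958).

[54; (2, 1, 1, 2, 1, 1, 2, 108)]

Write x_i = (sqrt(2958) + m_i)/d_i with (m_0, d_0) = (0, 1). a_0 = floor(sqrt(2958)) = 54, since 54^2 = 2916 <= 2958 < 3025 = 55^2.
Iterate m_{i+1} = d_i*a_i - m_i, d_{i+1} = (2958 - m_{i+1}^2)/d_i, a_{i+1} = floor((a_0 + m_{i+1})/d_{i+1}):
  m_1 = 1*54 - 0 = 54, d_1 = (2958 - 54^2)/1 = 42/1 = 42, a_1 = floor((54 + 54)/42) = 2.
  m_2 = 42*2 - 54 = 30, d_2 = (2958 - 30^2)/42 = 2058/42 = 49, a_2 = floor((54 + 30)/49) = 1.
  m_3 = 49*1 - 30 = 19, d_3 = (2958 - 19^2)/49 = 2597/49 = 53, a_3 = floor((54 + 19)/53) = 1.
  m_4 = 53*1 - 19 = 34, d_4 = (2958 - 34^2)/53 = 1802/53 = 34, a_4 = floor((54 + 34)/34) = 2.
  m_5 = 34*2 - 34 = 34, d_5 = (2958 - 34^2)/34 = 1802/34 = 53, a_5 = floor((54 + 34)/53) = 1.
  m_6 = 53*1 - 34 = 19, d_6 = (2958 - 19^2)/53 = 2597/53 = 49, a_6 = floor((54 + 19)/49) = 1.
  m_7 = 49*1 - 19 = 30, d_7 = (2958 - 30^2)/49 = 2058/49 = 42, a_7 = floor((54 + 30)/42) = 2.
  m_8 = 42*2 - 30 = 54, d_8 = (2958 - 54^2)/42 = 42/42 = 1, a_8 = floor((54 + 54)/1) = 108.
  m_9 = 1*108 - 54 = 54, d_9 = (2958 - 54^2)/1 = 42/1 = 42: (m_9, d_9) = (m_1, d_1) = (54, 42), so from here the quotients repeat a_1, ..., a_8; the period length is 8.
Hence the expansion of sqrt(2958) is a_0 = 54 followed by the repeating block 2, 1, 1, 2, 1, 1, 2, 108 (period 8).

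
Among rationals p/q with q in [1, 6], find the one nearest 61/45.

4/3

Expand x = 61/45 as a continued fraction with the Euclidean algorithm:
  61 = 1*45 + 16, so a_0 = 1.
  45 = 2*16 + 13, so a_1 = 2.
  16 = 1*13 + 3, so a_2 = 1.
  13 = 4*3 + 1, so a_3 = 4.
  3 = 3*1 + 0, so a_4 = 3.
so x = [1; 2, 1, 4, 3].
Convergents (p_i = a_i*p_{i-1} + p_{i-2}, q_i = a_i*q_{i-1} + q_{i-2} with p_{-2}=0, p_{-1}=1, q_{-2}=1, q_{-1}=0), until the denominator exceeds 6:
  i=0: a_0=1, p_0 = 1*1 + 0 = 1, q_0 = 1*0 + 1 = 1.
  i=1: a_1=2, p_1 = 2*1 + 1 = 3, q_1 = 2*1 + 0 = 2.
  i=2: a_2=1, p_2 = 1*3 + 1 = 4, q_2 = 1*2 + 1 = 3.
  i=3: a_3=4, p_3 = 4*4 + 3 = 19, q_3 = 4*3 + 2 = 14.
q_3 = 14 > 6, so the last convergent with denominator <= 6 is p_2/q_2 = 4/3.
The closest fraction with denominator <= 6 is either p_2/q_2 or the intermediate fraction (k*p_2 + p_1)/(k*q_2 + q_1) with the largest k >= 1 whose denominator stays <= 6; these approach x as k grows, and every other convergent or intermediate fraction in range is farther away.
Largest k: floor((6 - q_1)/q_2) = floor((6 - 2)/3) = 1.
That gives (1*4 + 3)/(1*3 + 2) = 7/5.
Compare the errors: |x - 4/3| = |61*3 - 4*45|/(45*3) = 3/135, and |x - 7/5| = |61*5 - 7*45|/(45*5) = 10/225.
Cross-multiplying, 3*225 = 675 < 1350 = 10*135, so 3/135 is smaller: the convergent 4/3 is closer to x than 7/5.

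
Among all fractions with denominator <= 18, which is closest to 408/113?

Expand x = 408/113 as a continued fraction with the Euclidean algorithm:
  408 = 3*113 + 69, so a_0 = 3.
  113 = 1*69 + 44, so a_1 = 1.
  69 = 1*44 + 25, so a_2 = 1.
  44 = 1*25 + 19, so a_3 = 1.
  25 = 1*19 + 6, so a_4 = 1.
  19 = 3*6 + 1, so a_5 = 3.
  6 = 6*1 + 0, so a_6 = 6.
so x = [3; 1, 1, 1, 1, 3, 6].
Convergents (p_i = a_i*p_{i-1} + p_{i-2}, q_i = a_i*q_{i-1} + q_{i-2} with p_{-2}=0, p_{-1}=1, q_{-2}=1, q_{-1}=0), until the denominator exceeds 18:
  i=0: a_0=3, p_0 = 3*1 + 0 = 3, q_0 = 3*0 + 1 = 1.
  i=1: a_1=1, p_1 = 1*3 + 1 = 4, q_1 = 1*1 + 0 = 1.
  i=2: a_2=1, p_2 = 1*4 + 3 = 7, q_2 = 1*1 + 1 = 2.
  i=3: a_3=1, p_3 = 1*7 + 4 = 11, q_3 = 1*2 + 1 = 3.
  i=4: a_4=1, p_4 = 1*11 + 7 = 18, q_4 = 1*3 + 2 = 5.
  i=5: a_5=3, p_5 = 3*18 + 11 = 65, q_5 = 3*5 + 3 = 18.
  i=6: a_6=6, p_6 = 6*65 + 18 = 408, q_6 = 6*18 + 5 = 113.
q_6 = 113 > 18, so the last convergent with denominator <= 18 is p_5/q_5 = 65/18.
The closest fraction with denominator <= 18 is either p_5/q_5 or the intermediate fraction (k*p_5 + p_4)/(k*q_5 + q_4) with the largest k >= 1 whose denominator stays <= 18; these approach x as k grows, and every other convergent or intermediate fraction in range is farther away.
Largest k: floor((18 - q_4)/q_5) = floor((18 - 5)/18) = 0.
Since k = 0, no intermediate fraction beyond p_5/q_5 has denominator <= 18, so the convergent 65/18 is the closest (its error is |408*18 - 65*113|/(113*18) = 1/2034).

65/18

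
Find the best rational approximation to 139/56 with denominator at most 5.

5/2

Expand x = 139/56 as a continued fraction with the Euclidean algorithm:
  139 = 2*56 + 27, so a_0 = 2.
  56 = 2*27 + 2, so a_1 = 2.
  27 = 13*2 + 1, so a_2 = 13.
  2 = 2*1 + 0, so a_3 = 2.
so x = [2; 2, 13, 2].
Convergents (p_i = a_i*p_{i-1} + p_{i-2}, q_i = a_i*q_{i-1} + q_{i-2} with p_{-2}=0, p_{-1}=1, q_{-2}=1, q_{-1}=0), until the denominator exceeds 5:
  i=0: a_0=2, p_0 = 2*1 + 0 = 2, q_0 = 2*0 + 1 = 1.
  i=1: a_1=2, p_1 = 2*2 + 1 = 5, q_1 = 2*1 + 0 = 2.
  i=2: a_2=13, p_2 = 13*5 + 2 = 67, q_2 = 13*2 + 1 = 27.
q_2 = 27 > 5, so the last convergent with denominator <= 5 is p_1/q_1 = 5/2.
The closest fraction with denominator <= 5 is either p_1/q_1 or the intermediate fraction (k*p_1 + p_0)/(k*q_1 + q_0) with the largest k >= 1 whose denominator stays <= 5; these approach x as k grows, and every other convergent or intermediate fraction in range is farther away.
Largest k: floor((5 - q_0)/q_1) = floor((5 - 1)/2) = 2.
That gives (2*5 + 2)/(2*2 + 1) = 12/5.
Compare the errors: |x - 5/2| = |139*2 - 5*56|/(56*2) = 2/112, and |x - 12/5| = |139*5 - 12*56|/(56*5) = 23/280.
Cross-multiplying, 2*280 = 560 < 2576 = 23*112, so 2/112 is smaller: the convergent 5/2 is closer to x than 12/5.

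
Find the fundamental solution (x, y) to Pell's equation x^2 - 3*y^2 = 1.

(x, y) = (2, 1)

First expand sqrt(3) as a continued fraction. With x_i = (sqrt(3) + m_i)/d_i and (m_0, d_0) = (0, 1): a_0 = floor(sqrt(3)) = 1, since 1^2 = 1 <= 3 < 4 = 2^2.
Iterate m_{i+1} = d_i*a_i - m_i, d_{i+1} = (3 - m_{i+1}^2)/d_i, a_{i+1} = floor((a_0 + m_{i+1})/d_{i+1}):
  m_1 = 1*1 - 0 = 1, d_1 = (3 - 1^2)/1 = 2/1 = 2, a_1 = floor((1 + 1)/2) = 1.
  m_2 = 2*1 - 1 = 1, d_2 = (3 - 1^2)/2 = 2/2 = 1, a_2 = floor((1 + 1)/1) = 2.
  m_3 = 1*2 - 1 = 1, d_3 = (3 - 1^2)/1 = 2/1 = 2: (m_3, d_3) = (m_1, d_1) = (1, 2), so from here the quotients repeat a_1, a_2; the period length is 2.
So sqrt(3) = [1; (1, 2)] with period length k = 2.
k is even, so the fundamental solution of x^2 - 3y^2 = 1 is (p_{k-1}, q_{k-1}) = (p_1, q_1); compute convergents through index 1.
Convergents (p_i = a_i*p_{i-1} + p_{i-2}, q_i = a_i*q_{i-1} + q_{i-2} with p_{-2}=0, p_{-1}=1, q_{-2}=1, q_{-1}=0):
  i=0: a_0=1, p_0 = 1*1 + 0 = 1, q_0 = 1*0 + 1 = 1.
  i=1: a_1=1, p_1 = 1*1 + 1 = 2, q_1 = 1*1 + 0 = 1.
Check: 2^2 - 3*1^2 = 4 - 3 = 1, so (x, y) = (2, 1) solves the equation, and by the theorem it is the least positive solution.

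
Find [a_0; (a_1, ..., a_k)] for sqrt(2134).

Write x_i = (sqrt(2134) + m_i)/d_i with (m_0, d_0) = (0, 1). a_0 = floor(sqrt(2134)) = 46, since 46^2 = 2116 <= 2134 < 2209 = 47^2.
Iterate m_{i+1} = d_i*a_i - m_i, d_{i+1} = (2134 - m_{i+1}^2)/d_i, a_{i+1} = floor((a_0 + m_{i+1})/d_{i+1}):
  m_1 = 1*46 - 0 = 46, d_1 = (2134 - 46^2)/1 = 18/1 = 18, a_1 = floor((46 + 46)/18) = 5.
  m_2 = 18*5 - 46 = 44, d_2 = (2134 - 44^2)/18 = 198/18 = 11, a_2 = floor((46 + 44)/11) = 8.
  m_3 = 11*8 - 44 = 44, d_3 = (2134 - 44^2)/11 = 198/11 = 18, a_3 = floor((46 + 44)/18) = 5.
  m_4 = 18*5 - 44 = 46, d_4 = (2134 - 46^2)/18 = 18/18 = 1, a_4 = floor((46 + 46)/1) = 92.
  m_5 = 1*92 - 46 = 46, d_5 = (2134 - 46^2)/1 = 18/1 = 18: (m_5, d_5) = (m_1, d_1) = (46, 18), so from here the quotients repeat a_1, ..., a_4; the period length is 4.
Hence the expansion of sqrt(2134) is a_0 = 46 followed by the repeating block 5, 8, 5, 92 (period 4).

[46; (5, 8, 5, 92)]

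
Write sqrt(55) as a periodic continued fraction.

Write x_i = (sqrt(55) + m_i)/d_i with (m_0, d_0) = (0, 1). a_0 = floor(sqrt(55)) = 7, since 7^2 = 49 <= 55 < 64 = 8^2.
Iterate m_{i+1} = d_i*a_i - m_i, d_{i+1} = (55 - m_{i+1}^2)/d_i, a_{i+1} = floor((a_0 + m_{i+1})/d_{i+1}):
  m_1 = 1*7 - 0 = 7, d_1 = (55 - 7^2)/1 = 6/1 = 6, a_1 = floor((7 + 7)/6) = 2.
  m_2 = 6*2 - 7 = 5, d_2 = (55 - 5^2)/6 = 30/6 = 5, a_2 = floor((7 + 5)/5) = 2.
  m_3 = 5*2 - 5 = 5, d_3 = (55 - 5^2)/5 = 30/5 = 6, a_3 = floor((7 + 5)/6) = 2.
  m_4 = 6*2 - 5 = 7, d_4 = (55 - 7^2)/6 = 6/6 = 1, a_4 = floor((7 + 7)/1) = 14.
  m_5 = 1*14 - 7 = 7, d_5 = (55 - 7^2)/1 = 6/1 = 6: (m_5, d_5) = (m_1, d_1) = (7, 6), so from here the quotients repeat a_1, ..., a_4; the period length is 4.
Hence the expansion of sqrt(55) is a_0 = 7 followed by the repeating block 2, 2, 2, 14 (period 4).

[7; (2, 2, 2, 14)]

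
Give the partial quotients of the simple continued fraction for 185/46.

Run the Euclidean algorithm on 185 and 46; the successive quotients are the partial quotients a_0, a_1, ... (each step inverts the fractional part left over by the previous one):
  185 = 4*46 + 1, so a_0 = 4.
  46 = 46*1 + 0, so a_1 = 46.
The remainder reaches 0 after 2 divisions, so the expansion has 2 partial quotients, read off in order.

[4; 46]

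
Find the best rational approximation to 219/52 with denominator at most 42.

139/33

Expand x = 219/52 as a continued fraction with the Euclidean algorithm:
  219 = 4*52 + 11, so a_0 = 4.
  52 = 4*11 + 8, so a_1 = 4.
  11 = 1*8 + 3, so a_2 = 1.
  8 = 2*3 + 2, so a_3 = 2.
  3 = 1*2 + 1, so a_4 = 1.
  2 = 2*1 + 0, so a_5 = 2.
so x = [4; 4, 1, 2, 1, 2].
Convergents (p_i = a_i*p_{i-1} + p_{i-2}, q_i = a_i*q_{i-1} + q_{i-2} with p_{-2}=0, p_{-1}=1, q_{-2}=1, q_{-1}=0), until the denominator exceeds 42:
  i=0: a_0=4, p_0 = 4*1 + 0 = 4, q_0 = 4*0 + 1 = 1.
  i=1: a_1=4, p_1 = 4*4 + 1 = 17, q_1 = 4*1 + 0 = 4.
  i=2: a_2=1, p_2 = 1*17 + 4 = 21, q_2 = 1*4 + 1 = 5.
  i=3: a_3=2, p_3 = 2*21 + 17 = 59, q_3 = 2*5 + 4 = 14.
  i=4: a_4=1, p_4 = 1*59 + 21 = 80, q_4 = 1*14 + 5 = 19.
  i=5: a_5=2, p_5 = 2*80 + 59 = 219, q_5 = 2*19 + 14 = 52.
q_5 = 52 > 42, so the last convergent with denominator <= 42 is p_4/q_4 = 80/19.
The closest fraction with denominator <= 42 is either p_4/q_4 or the intermediate fraction (k*p_4 + p_3)/(k*q_4 + q_3) with the largest k >= 1 whose denominator stays <= 42; these approach x as k grows, and every other convergent or intermediate fraction in range is farther away.
Largest k: floor((42 - q_3)/q_4) = floor((42 - 14)/19) = 1.
That gives (1*80 + 59)/(1*19 + 14) = 139/33.
Compare the errors: |x - 80/19| = |219*19 - 80*52|/(52*19) = 1/988, and |x - 139/33| = |219*33 - 139*52|/(52*33) = 1/1716.
Cross-multiplying, 1*988 = 988 < 1716 = 1*1716, so 1/1716 is smaller: the intermediate fraction 139/33 is closer to x than 80/19.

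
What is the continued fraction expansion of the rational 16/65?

Run the Euclidean algorithm on 16 and 65; the successive quotients are the partial quotients a_0, a_1, ... (each step inverts the fractional part left over by the previous one):
  16 = 0*65 + 16, so a_0 = 0.
  65 = 4*16 + 1, so a_1 = 4.
  16 = 16*1 + 0, so a_2 = 16.
The remainder reaches 0 after 3 divisions, so the expansion has 3 partial quotients, read off in order.

[0; 4, 16]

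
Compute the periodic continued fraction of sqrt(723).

[26; (1, 7, 1, 52)]

Write x_i = (sqrt(723) + m_i)/d_i with (m_0, d_0) = (0, 1). a_0 = floor(sqrt(723)) = 26, since 26^2 = 676 <= 723 < 729 = 27^2.
Iterate m_{i+1} = d_i*a_i - m_i, d_{i+1} = (723 - m_{i+1}^2)/d_i, a_{i+1} = floor((a_0 + m_{i+1})/d_{i+1}):
  m_1 = 1*26 - 0 = 26, d_1 = (723 - 26^2)/1 = 47/1 = 47, a_1 = floor((26 + 26)/47) = 1.
  m_2 = 47*1 - 26 = 21, d_2 = (723 - 21^2)/47 = 282/47 = 6, a_2 = floor((26 + 21)/6) = 7.
  m_3 = 6*7 - 21 = 21, d_3 = (723 - 21^2)/6 = 282/6 = 47, a_3 = floor((26 + 21)/47) = 1.
  m_4 = 47*1 - 21 = 26, d_4 = (723 - 26^2)/47 = 47/47 = 1, a_4 = floor((26 + 26)/1) = 52.
  m_5 = 1*52 - 26 = 26, d_5 = (723 - 26^2)/1 = 47/1 = 47: (m_5, d_5) = (m_1, d_1) = (26, 47), so from here the quotients repeat a_1, ..., a_4; the period length is 4.
Hence the expansion of sqrt(723) is a_0 = 26 followed by the repeating block 1, 7, 1, 52 (period 4).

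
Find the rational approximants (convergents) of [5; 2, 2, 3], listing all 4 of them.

Using the convergent recurrence p_i = a_i*p_{i-1} + p_{i-2}, q_i = a_i*q_{i-1} + q_{i-2} with p_{-2}=0, p_{-1}=1, q_{-2}=1, q_{-1}=0:
  i=0: a_0=5, p_0 = 5*1 + 0 = 5, q_0 = 5*0 + 1 = 1.
  i=1: a_1=2, p_1 = 2*5 + 1 = 11, q_1 = 2*1 + 0 = 2.
  i=2: a_2=2, p_2 = 2*11 + 5 = 27, q_2 = 2*2 + 1 = 5.
  i=3: a_3=3, p_3 = 3*27 + 11 = 92, q_3 = 3*5 + 2 = 17.

5/1, 11/2, 27/5, 92/17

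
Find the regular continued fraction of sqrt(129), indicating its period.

Write x_i = (sqrt(129) + m_i)/d_i with (m_0, d_0) = (0, 1). a_0 = floor(sqrt(129)) = 11, since 11^2 = 121 <= 129 < 144 = 12^2.
Iterate m_{i+1} = d_i*a_i - m_i, d_{i+1} = (129 - m_{i+1}^2)/d_i, a_{i+1} = floor((a_0 + m_{i+1})/d_{i+1}):
  m_1 = 1*11 - 0 = 11, d_1 = (129 - 11^2)/1 = 8/1 = 8, a_1 = floor((11 + 11)/8) = 2.
  m_2 = 8*2 - 11 = 5, d_2 = (129 - 5^2)/8 = 104/8 = 13, a_2 = floor((11 + 5)/13) = 1.
  m_3 = 13*1 - 5 = 8, d_3 = (129 - 8^2)/13 = 65/13 = 5, a_3 = floor((11 + 8)/5) = 3.
  m_4 = 5*3 - 8 = 7, d_4 = (129 - 7^2)/5 = 80/5 = 16, a_4 = floor((11 + 7)/16) = 1.
  m_5 = 16*1 - 7 = 9, d_5 = (129 - 9^2)/16 = 48/16 = 3, a_5 = floor((11 + 9)/3) = 6.
  m_6 = 3*6 - 9 = 9, d_6 = (129 - 9^2)/3 = 48/3 = 16, a_6 = floor((11 + 9)/16) = 1.
  m_7 = 16*1 - 9 = 7, d_7 = (129 - 7^2)/16 = 80/16 = 5, a_7 = floor((11 + 7)/5) = 3.
  m_8 = 5*3 - 7 = 8, d_8 = (129 - 8^2)/5 = 65/5 = 13, a_8 = floor((11 + 8)/13) = 1.
  m_9 = 13*1 - 8 = 5, d_9 = (129 - 5^2)/13 = 104/13 = 8, a_9 = floor((11 + 5)/8) = 2.
  m_10 = 8*2 - 5 = 11, d_10 = (129 - 11^2)/8 = 8/8 = 1, a_10 = floor((11 + 11)/1) = 22.
  m_11 = 1*22 - 11 = 11, d_11 = (129 - 11^2)/1 = 8/1 = 8: (m_11, d_11) = (m_1, d_1) = (11, 8), so from here the quotients repeat a_1, ..., a_10; the period length is 10.
Hence the expansion of sqrt(129) is a_0 = 11 followed by the repeating block 2, 1, 3, 1, 6, 1, 3, 1, 2, 22 (period 10).

[11; (2, 1, 3, 1, 6, 1, 3, 1, 2, 22)]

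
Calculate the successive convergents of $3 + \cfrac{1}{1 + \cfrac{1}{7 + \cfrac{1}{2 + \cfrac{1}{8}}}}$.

3/1, 4/1, 31/8, 66/17, 559/144

Using the convergent recurrence p_i = a_i*p_{i-1} + p_{i-2}, q_i = a_i*q_{i-1} + q_{i-2} with p_{-2}=0, p_{-1}=1, q_{-2}=1, q_{-1}=0:
  i=0: a_0=3, p_0 = 3*1 + 0 = 3, q_0 = 3*0 + 1 = 1.
  i=1: a_1=1, p_1 = 1*3 + 1 = 4, q_1 = 1*1 + 0 = 1.
  i=2: a_2=7, p_2 = 7*4 + 3 = 31, q_2 = 7*1 + 1 = 8.
  i=3: a_3=2, p_3 = 2*31 + 4 = 66, q_3 = 2*8 + 1 = 17.
  i=4: a_4=8, p_4 = 8*66 + 31 = 559, q_4 = 8*17 + 8 = 144.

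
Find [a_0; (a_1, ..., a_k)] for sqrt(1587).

[39; (1, 5, 7, 13, 7, 5, 1, 78)]

Write x_i = (sqrt(1587) + m_i)/d_i with (m_0, d_0) = (0, 1). a_0 = floor(sqrt(1587)) = 39, since 39^2 = 1521 <= 1587 < 1600 = 40^2.
Iterate m_{i+1} = d_i*a_i - m_i, d_{i+1} = (1587 - m_{i+1}^2)/d_i, a_{i+1} = floor((a_0 + m_{i+1})/d_{i+1}):
  m_1 = 1*39 - 0 = 39, d_1 = (1587 - 39^2)/1 = 66/1 = 66, a_1 = floor((39 + 39)/66) = 1.
  m_2 = 66*1 - 39 = 27, d_2 = (1587 - 27^2)/66 = 858/66 = 13, a_2 = floor((39 + 27)/13) = 5.
  m_3 = 13*5 - 27 = 38, d_3 = (1587 - 38^2)/13 = 143/13 = 11, a_3 = floor((39 + 38)/11) = 7.
  m_4 = 11*7 - 38 = 39, d_4 = (1587 - 39^2)/11 = 66/11 = 6, a_4 = floor((39 + 39)/6) = 13.
  m_5 = 6*13 - 39 = 39, d_5 = (1587 - 39^2)/6 = 66/6 = 11, a_5 = floor((39 + 39)/11) = 7.
  m_6 = 11*7 - 39 = 38, d_6 = (1587 - 38^2)/11 = 143/11 = 13, a_6 = floor((39 + 38)/13) = 5.
  m_7 = 13*5 - 38 = 27, d_7 = (1587 - 27^2)/13 = 858/13 = 66, a_7 = floor((39 + 27)/66) = 1.
  m_8 = 66*1 - 27 = 39, d_8 = (1587 - 39^2)/66 = 66/66 = 1, a_8 = floor((39 + 39)/1) = 78.
  m_9 = 1*78 - 39 = 39, d_9 = (1587 - 39^2)/1 = 66/1 = 66: (m_9, d_9) = (m_1, d_1) = (39, 66), so from here the quotients repeat a_1, ..., a_8; the period length is 8.
Hence the expansion of sqrt(1587) is a_0 = 39 followed by the repeating block 1, 5, 7, 13, 7, 5, 1, 78 (period 8).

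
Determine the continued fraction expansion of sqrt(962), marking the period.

[31; (62)]

Write x_i = (sqrt(962) + m_i)/d_i with (m_0, d_0) = (0, 1). a_0 = floor(sqrt(962)) = 31, since 31^2 = 961 <= 962 < 1024 = 32^2.
Iterate m_{i+1} = d_i*a_i - m_i, d_{i+1} = (962 - m_{i+1}^2)/d_i, a_{i+1} = floor((a_0 + m_{i+1})/d_{i+1}):
  m_1 = 1*31 - 0 = 31, d_1 = (962 - 31^2)/1 = 1/1 = 1, a_1 = floor((31 + 31)/1) = 62.
  m_2 = 1*62 - 31 = 31, d_2 = (962 - 31^2)/1 = 1/1 = 1: (m_2, d_2) = (m_1, d_1) = (31, 1), so from here the quotient a_1 repeats; the period length is 1.
Hence the expansion of sqrt(962) is a_0 = 31 followed by the repeating block 62 (period 1).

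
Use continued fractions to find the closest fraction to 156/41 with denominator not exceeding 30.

Expand x = 156/41 as a continued fraction with the Euclidean algorithm:
  156 = 3*41 + 33, so a_0 = 3.
  41 = 1*33 + 8, so a_1 = 1.
  33 = 4*8 + 1, so a_2 = 4.
  8 = 8*1 + 0, so a_3 = 8.
so x = [3; 1, 4, 8].
Convergents (p_i = a_i*p_{i-1} + p_{i-2}, q_i = a_i*q_{i-1} + q_{i-2} with p_{-2}=0, p_{-1}=1, q_{-2}=1, q_{-1}=0), until the denominator exceeds 30:
  i=0: a_0=3, p_0 = 3*1 + 0 = 3, q_0 = 3*0 + 1 = 1.
  i=1: a_1=1, p_1 = 1*3 + 1 = 4, q_1 = 1*1 + 0 = 1.
  i=2: a_2=4, p_2 = 4*4 + 3 = 19, q_2 = 4*1 + 1 = 5.
  i=3: a_3=8, p_3 = 8*19 + 4 = 156, q_3 = 8*5 + 1 = 41.
q_3 = 41 > 30, so the last convergent with denominator <= 30 is p_2/q_2 = 19/5.
The closest fraction with denominator <= 30 is either p_2/q_2 or the intermediate fraction (k*p_2 + p_1)/(k*q_2 + q_1) with the largest k >= 1 whose denominator stays <= 30; these approach x as k grows, and every other convergent or intermediate fraction in range is farther away.
Largest k: floor((30 - q_1)/q_2) = floor((30 - 1)/5) = 5.
That gives (5*19 + 4)/(5*5 + 1) = 99/26.
Compare the errors: |x - 19/5| = |156*5 - 19*41|/(41*5) = 1/205, and |x - 99/26| = |156*26 - 99*41|/(41*26) = 3/1066.
Cross-multiplying, 3*205 = 615 < 1066 = 1*1066, so 3/1066 is smaller: the intermediate fraction 99/26 is closer to x than 19/5.

99/26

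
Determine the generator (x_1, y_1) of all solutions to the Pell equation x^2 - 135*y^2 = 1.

First expand sqrt(135) as a continued fraction. With x_i = (sqrt(135) + m_i)/d_i and (m_0, d_0) = (0, 1): a_0 = floor(sqrt(135)) = 11, since 11^2 = 121 <= 135 < 144 = 12^2.
Iterate m_{i+1} = d_i*a_i - m_i, d_{i+1} = (135 - m_{i+1}^2)/d_i, a_{i+1} = floor((a_0 + m_{i+1})/d_{i+1}):
  m_1 = 1*11 - 0 = 11, d_1 = (135 - 11^2)/1 = 14/1 = 14, a_1 = floor((11 + 11)/14) = 1.
  m_2 = 14*1 - 11 = 3, d_2 = (135 - 3^2)/14 = 126/14 = 9, a_2 = floor((11 + 3)/9) = 1.
  m_3 = 9*1 - 3 = 6, d_3 = (135 - 6^2)/9 = 99/9 = 11, a_3 = floor((11 + 6)/11) = 1.
  m_4 = 11*1 - 6 = 5, d_4 = (135 - 5^2)/11 = 110/11 = 10, a_4 = floor((11 + 5)/10) = 1.
  m_5 = 10*1 - 5 = 5, d_5 = (135 - 5^2)/10 = 110/10 = 11, a_5 = floor((11 + 5)/11) = 1.
  m_6 = 11*1 - 5 = 6, d_6 = (135 - 6^2)/11 = 99/11 = 9, a_6 = floor((11 + 6)/9) = 1.
  m_7 = 9*1 - 6 = 3, d_7 = (135 - 3^2)/9 = 126/9 = 14, a_7 = floor((11 + 3)/14) = 1.
  m_8 = 14*1 - 3 = 11, d_8 = (135 - 11^2)/14 = 14/14 = 1, a_8 = floor((11 + 11)/1) = 22.
  m_9 = 1*22 - 11 = 11, d_9 = (135 - 11^2)/1 = 14/1 = 14: (m_9, d_9) = (m_1, d_1) = (11, 14), so from here the quotients repeat a_1, ..., a_8; the period length is 8.
So sqrt(135) = [11; (1, 1, 1, 1, 1, 1, 1, 22)] with period length k = 8.
k is even, so the fundamental solution of x^2 - 135y^2 = 1 is (p_{k-1}, q_{k-1}) = (p_7, q_7); compute convergents through index 7.
Convergents (p_i = a_i*p_{i-1} + p_{i-2}, q_i = a_i*q_{i-1} + q_{i-2} with p_{-2}=0, p_{-1}=1, q_{-2}=1, q_{-1}=0):
  i=0: a_0=11, p_0 = 11*1 + 0 = 11, q_0 = 11*0 + 1 = 1.
  i=1: a_1=1, p_1 = 1*11 + 1 = 12, q_1 = 1*1 + 0 = 1.
  i=2: a_2=1, p_2 = 1*12 + 11 = 23, q_2 = 1*1 + 1 = 2.
  i=3: a_3=1, p_3 = 1*23 + 12 = 35, q_3 = 1*2 + 1 = 3.
  i=4: a_4=1, p_4 = 1*35 + 23 = 58, q_4 = 1*3 + 2 = 5.
  i=5: a_5=1, p_5 = 1*58 + 35 = 93, q_5 = 1*5 + 3 = 8.
  i=6: a_6=1, p_6 = 1*93 + 58 = 151, q_6 = 1*8 + 5 = 13.
  i=7: a_7=1, p_7 = 1*151 + 93 = 244, q_7 = 1*13 + 8 = 21.
Check: 244^2 - 135*21^2 = 59536 - 59535 = 1, so (x, y) = (244, 21) solves the equation, and by the theorem it is the least positive solution.

(x, y) = (244, 21)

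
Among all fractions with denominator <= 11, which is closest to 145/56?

13/5

Expand x = 145/56 as a continued fraction with the Euclidean algorithm:
  145 = 2*56 + 33, so a_0 = 2.
  56 = 1*33 + 23, so a_1 = 1.
  33 = 1*23 + 10, so a_2 = 1.
  23 = 2*10 + 3, so a_3 = 2.
  10 = 3*3 + 1, so a_4 = 3.
  3 = 3*1 + 0, so a_5 = 3.
so x = [2; 1, 1, 2, 3, 3].
Convergents (p_i = a_i*p_{i-1} + p_{i-2}, q_i = a_i*q_{i-1} + q_{i-2} with p_{-2}=0, p_{-1}=1, q_{-2}=1, q_{-1}=0), until the denominator exceeds 11:
  i=0: a_0=2, p_0 = 2*1 + 0 = 2, q_0 = 2*0 + 1 = 1.
  i=1: a_1=1, p_1 = 1*2 + 1 = 3, q_1 = 1*1 + 0 = 1.
  i=2: a_2=1, p_2 = 1*3 + 2 = 5, q_2 = 1*1 + 1 = 2.
  i=3: a_3=2, p_3 = 2*5 + 3 = 13, q_3 = 2*2 + 1 = 5.
  i=4: a_4=3, p_4 = 3*13 + 5 = 44, q_4 = 3*5 + 2 = 17.
q_4 = 17 > 11, so the last convergent with denominator <= 11 is p_3/q_3 = 13/5.
The closest fraction with denominator <= 11 is either p_3/q_3 or the intermediate fraction (k*p_3 + p_2)/(k*q_3 + q_2) with the largest k >= 1 whose denominator stays <= 11; these approach x as k grows, and every other convergent or intermediate fraction in range is farther away.
Largest k: floor((11 - q_2)/q_3) = floor((11 - 2)/5) = 1.
That gives (1*13 + 5)/(1*5 + 2) = 18/7.
Compare the errors: |x - 13/5| = |145*5 - 13*56|/(56*5) = 3/280, and |x - 18/7| = |145*7 - 18*56|/(56*7) = 7/392.
Cross-multiplying, 3*392 = 1176 < 1960 = 7*280, so 3/280 is smaller: the convergent 13/5 is closer to x than 18/7.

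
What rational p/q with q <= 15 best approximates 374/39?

115/12

Expand x = 374/39 as a continued fraction with the Euclidean algorithm:
  374 = 9*39 + 23, so a_0 = 9.
  39 = 1*23 + 16, so a_1 = 1.
  23 = 1*16 + 7, so a_2 = 1.
  16 = 2*7 + 2, so a_3 = 2.
  7 = 3*2 + 1, so a_4 = 3.
  2 = 2*1 + 0, so a_5 = 2.
so x = [9; 1, 1, 2, 3, 2].
Convergents (p_i = a_i*p_{i-1} + p_{i-2}, q_i = a_i*q_{i-1} + q_{i-2} with p_{-2}=0, p_{-1}=1, q_{-2}=1, q_{-1}=0), until the denominator exceeds 15:
  i=0: a_0=9, p_0 = 9*1 + 0 = 9, q_0 = 9*0 + 1 = 1.
  i=1: a_1=1, p_1 = 1*9 + 1 = 10, q_1 = 1*1 + 0 = 1.
  i=2: a_2=1, p_2 = 1*10 + 9 = 19, q_2 = 1*1 + 1 = 2.
  i=3: a_3=2, p_3 = 2*19 + 10 = 48, q_3 = 2*2 + 1 = 5.
  i=4: a_4=3, p_4 = 3*48 + 19 = 163, q_4 = 3*5 + 2 = 17.
q_4 = 17 > 15, so the last convergent with denominator <= 15 is p_3/q_3 = 48/5.
The closest fraction with denominator <= 15 is either p_3/q_3 or the intermediate fraction (k*p_3 + p_2)/(k*q_3 + q_2) with the largest k >= 1 whose denominator stays <= 15; these approach x as k grows, and every other convergent or intermediate fraction in range is farther away.
Largest k: floor((15 - q_2)/q_3) = floor((15 - 2)/5) = 2.
That gives (2*48 + 19)/(2*5 + 2) = 115/12.
Compare the errors: |x - 48/5| = |374*5 - 48*39|/(39*5) = 2/195, and |x - 115/12| = |374*12 - 115*39|/(39*12) = 3/468.
Cross-multiplying, 3*195 = 585 < 936 = 2*468, so 3/468 is smaller: the intermediate fraction 115/12 is closer to x than 48/5.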